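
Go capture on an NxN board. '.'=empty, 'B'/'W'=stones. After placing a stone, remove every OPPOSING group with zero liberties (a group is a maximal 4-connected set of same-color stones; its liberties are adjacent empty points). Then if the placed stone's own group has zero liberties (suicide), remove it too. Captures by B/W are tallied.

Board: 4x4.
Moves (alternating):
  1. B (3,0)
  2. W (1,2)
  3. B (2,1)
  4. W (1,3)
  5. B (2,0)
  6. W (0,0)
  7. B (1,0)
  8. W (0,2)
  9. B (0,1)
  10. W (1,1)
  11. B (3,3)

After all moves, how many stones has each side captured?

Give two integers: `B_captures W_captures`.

Answer: 1 0

Derivation:
Move 1: B@(3,0) -> caps B=0 W=0
Move 2: W@(1,2) -> caps B=0 W=0
Move 3: B@(2,1) -> caps B=0 W=0
Move 4: W@(1,3) -> caps B=0 W=0
Move 5: B@(2,0) -> caps B=0 W=0
Move 6: W@(0,0) -> caps B=0 W=0
Move 7: B@(1,0) -> caps B=0 W=0
Move 8: W@(0,2) -> caps B=0 W=0
Move 9: B@(0,1) -> caps B=1 W=0
Move 10: W@(1,1) -> caps B=1 W=0
Move 11: B@(3,3) -> caps B=1 W=0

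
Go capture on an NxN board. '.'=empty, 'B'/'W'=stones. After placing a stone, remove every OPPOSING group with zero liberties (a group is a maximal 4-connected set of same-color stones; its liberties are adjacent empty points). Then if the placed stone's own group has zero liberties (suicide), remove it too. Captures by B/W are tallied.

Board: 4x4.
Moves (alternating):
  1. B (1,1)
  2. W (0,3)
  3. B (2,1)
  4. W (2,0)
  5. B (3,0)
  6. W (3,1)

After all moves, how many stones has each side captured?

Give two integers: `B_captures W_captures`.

Answer: 0 1

Derivation:
Move 1: B@(1,1) -> caps B=0 W=0
Move 2: W@(0,3) -> caps B=0 W=0
Move 3: B@(2,1) -> caps B=0 W=0
Move 4: W@(2,0) -> caps B=0 W=0
Move 5: B@(3,0) -> caps B=0 W=0
Move 6: W@(3,1) -> caps B=0 W=1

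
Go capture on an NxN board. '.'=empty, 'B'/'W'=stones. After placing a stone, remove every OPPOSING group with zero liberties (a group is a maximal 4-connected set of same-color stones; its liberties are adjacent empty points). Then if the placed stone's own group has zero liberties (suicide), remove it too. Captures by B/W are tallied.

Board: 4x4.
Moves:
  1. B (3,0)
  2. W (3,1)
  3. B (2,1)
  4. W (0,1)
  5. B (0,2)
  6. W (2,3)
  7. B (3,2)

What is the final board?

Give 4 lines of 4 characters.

Move 1: B@(3,0) -> caps B=0 W=0
Move 2: W@(3,1) -> caps B=0 W=0
Move 3: B@(2,1) -> caps B=0 W=0
Move 4: W@(0,1) -> caps B=0 W=0
Move 5: B@(0,2) -> caps B=0 W=0
Move 6: W@(2,3) -> caps B=0 W=0
Move 7: B@(3,2) -> caps B=1 W=0

Answer: .WB.
....
.B.W
B.B.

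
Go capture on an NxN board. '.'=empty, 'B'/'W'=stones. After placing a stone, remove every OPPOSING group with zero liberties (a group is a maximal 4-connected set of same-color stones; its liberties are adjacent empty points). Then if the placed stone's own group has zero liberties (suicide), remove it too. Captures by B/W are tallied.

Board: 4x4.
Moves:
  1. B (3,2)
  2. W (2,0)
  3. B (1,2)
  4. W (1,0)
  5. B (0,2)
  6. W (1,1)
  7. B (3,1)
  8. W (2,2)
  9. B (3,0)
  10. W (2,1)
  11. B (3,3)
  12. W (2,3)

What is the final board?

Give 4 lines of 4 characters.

Answer: ..B.
WWB.
WWWW
....

Derivation:
Move 1: B@(3,2) -> caps B=0 W=0
Move 2: W@(2,0) -> caps B=0 W=0
Move 3: B@(1,2) -> caps B=0 W=0
Move 4: W@(1,0) -> caps B=0 W=0
Move 5: B@(0,2) -> caps B=0 W=0
Move 6: W@(1,1) -> caps B=0 W=0
Move 7: B@(3,1) -> caps B=0 W=0
Move 8: W@(2,2) -> caps B=0 W=0
Move 9: B@(3,0) -> caps B=0 W=0
Move 10: W@(2,1) -> caps B=0 W=0
Move 11: B@(3,3) -> caps B=0 W=0
Move 12: W@(2,3) -> caps B=0 W=4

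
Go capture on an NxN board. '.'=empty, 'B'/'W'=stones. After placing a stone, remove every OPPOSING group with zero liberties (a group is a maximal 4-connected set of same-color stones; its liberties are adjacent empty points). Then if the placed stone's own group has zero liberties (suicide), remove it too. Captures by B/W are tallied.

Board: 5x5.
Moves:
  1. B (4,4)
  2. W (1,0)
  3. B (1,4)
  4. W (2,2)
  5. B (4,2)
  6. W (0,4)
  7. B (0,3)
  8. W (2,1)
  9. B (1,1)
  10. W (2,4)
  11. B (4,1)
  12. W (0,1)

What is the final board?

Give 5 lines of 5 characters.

Move 1: B@(4,4) -> caps B=0 W=0
Move 2: W@(1,0) -> caps B=0 W=0
Move 3: B@(1,4) -> caps B=0 W=0
Move 4: W@(2,2) -> caps B=0 W=0
Move 5: B@(4,2) -> caps B=0 W=0
Move 6: W@(0,4) -> caps B=0 W=0
Move 7: B@(0,3) -> caps B=1 W=0
Move 8: W@(2,1) -> caps B=1 W=0
Move 9: B@(1,1) -> caps B=1 W=0
Move 10: W@(2,4) -> caps B=1 W=0
Move 11: B@(4,1) -> caps B=1 W=0
Move 12: W@(0,1) -> caps B=1 W=0

Answer: .W.B.
WB..B
.WW.W
.....
.BB.B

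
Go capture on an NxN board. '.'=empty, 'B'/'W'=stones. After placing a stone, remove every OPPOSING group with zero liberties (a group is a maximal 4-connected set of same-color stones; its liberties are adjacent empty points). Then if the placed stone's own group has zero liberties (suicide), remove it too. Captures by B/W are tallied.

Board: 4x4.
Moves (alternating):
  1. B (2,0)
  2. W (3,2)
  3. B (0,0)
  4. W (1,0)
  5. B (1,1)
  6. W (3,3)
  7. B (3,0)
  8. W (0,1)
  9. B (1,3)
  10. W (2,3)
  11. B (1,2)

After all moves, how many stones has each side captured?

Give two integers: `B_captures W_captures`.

Move 1: B@(2,0) -> caps B=0 W=0
Move 2: W@(3,2) -> caps B=0 W=0
Move 3: B@(0,0) -> caps B=0 W=0
Move 4: W@(1,0) -> caps B=0 W=0
Move 5: B@(1,1) -> caps B=1 W=0
Move 6: W@(3,3) -> caps B=1 W=0
Move 7: B@(3,0) -> caps B=1 W=0
Move 8: W@(0,1) -> caps B=1 W=0
Move 9: B@(1,3) -> caps B=1 W=0
Move 10: W@(2,3) -> caps B=1 W=0
Move 11: B@(1,2) -> caps B=1 W=0

Answer: 1 0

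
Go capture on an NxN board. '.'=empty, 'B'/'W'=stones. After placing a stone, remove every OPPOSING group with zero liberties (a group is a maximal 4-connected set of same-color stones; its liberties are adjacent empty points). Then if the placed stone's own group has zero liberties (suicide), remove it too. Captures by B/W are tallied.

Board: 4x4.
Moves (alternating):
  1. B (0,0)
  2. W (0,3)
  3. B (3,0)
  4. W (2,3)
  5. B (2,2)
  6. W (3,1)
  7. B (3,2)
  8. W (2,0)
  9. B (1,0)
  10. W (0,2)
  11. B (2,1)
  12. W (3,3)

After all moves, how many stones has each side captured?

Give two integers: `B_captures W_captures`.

Answer: 0 1

Derivation:
Move 1: B@(0,0) -> caps B=0 W=0
Move 2: W@(0,3) -> caps B=0 W=0
Move 3: B@(3,0) -> caps B=0 W=0
Move 4: W@(2,3) -> caps B=0 W=0
Move 5: B@(2,2) -> caps B=0 W=0
Move 6: W@(3,1) -> caps B=0 W=0
Move 7: B@(3,2) -> caps B=0 W=0
Move 8: W@(2,0) -> caps B=0 W=1
Move 9: B@(1,0) -> caps B=0 W=1
Move 10: W@(0,2) -> caps B=0 W=1
Move 11: B@(2,1) -> caps B=0 W=1
Move 12: W@(3,3) -> caps B=0 W=1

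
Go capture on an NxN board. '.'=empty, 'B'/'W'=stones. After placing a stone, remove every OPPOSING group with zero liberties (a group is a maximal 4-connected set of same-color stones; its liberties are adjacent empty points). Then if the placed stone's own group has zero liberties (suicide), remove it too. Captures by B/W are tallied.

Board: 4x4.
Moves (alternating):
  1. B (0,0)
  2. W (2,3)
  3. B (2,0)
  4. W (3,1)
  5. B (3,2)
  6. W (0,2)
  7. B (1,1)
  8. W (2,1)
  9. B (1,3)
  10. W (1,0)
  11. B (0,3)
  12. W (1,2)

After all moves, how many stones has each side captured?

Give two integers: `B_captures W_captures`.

Move 1: B@(0,0) -> caps B=0 W=0
Move 2: W@(2,3) -> caps B=0 W=0
Move 3: B@(2,0) -> caps B=0 W=0
Move 4: W@(3,1) -> caps B=0 W=0
Move 5: B@(3,2) -> caps B=0 W=0
Move 6: W@(0,2) -> caps B=0 W=0
Move 7: B@(1,1) -> caps B=0 W=0
Move 8: W@(2,1) -> caps B=0 W=0
Move 9: B@(1,3) -> caps B=0 W=0
Move 10: W@(1,0) -> caps B=0 W=0
Move 11: B@(0,3) -> caps B=0 W=0
Move 12: W@(1,2) -> caps B=0 W=2

Answer: 0 2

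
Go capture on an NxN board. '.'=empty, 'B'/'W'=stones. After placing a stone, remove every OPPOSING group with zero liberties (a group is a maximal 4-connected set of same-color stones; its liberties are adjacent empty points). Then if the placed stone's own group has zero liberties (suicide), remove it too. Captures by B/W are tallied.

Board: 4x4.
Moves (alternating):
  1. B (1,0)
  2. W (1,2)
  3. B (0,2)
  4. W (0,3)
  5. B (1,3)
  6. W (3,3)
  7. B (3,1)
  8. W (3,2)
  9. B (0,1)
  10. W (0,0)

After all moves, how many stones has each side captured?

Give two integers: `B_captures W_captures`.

Move 1: B@(1,0) -> caps B=0 W=0
Move 2: W@(1,2) -> caps B=0 W=0
Move 3: B@(0,2) -> caps B=0 W=0
Move 4: W@(0,3) -> caps B=0 W=0
Move 5: B@(1,3) -> caps B=1 W=0
Move 6: W@(3,3) -> caps B=1 W=0
Move 7: B@(3,1) -> caps B=1 W=0
Move 8: W@(3,2) -> caps B=1 W=0
Move 9: B@(0,1) -> caps B=1 W=0
Move 10: W@(0,0) -> caps B=1 W=0

Answer: 1 0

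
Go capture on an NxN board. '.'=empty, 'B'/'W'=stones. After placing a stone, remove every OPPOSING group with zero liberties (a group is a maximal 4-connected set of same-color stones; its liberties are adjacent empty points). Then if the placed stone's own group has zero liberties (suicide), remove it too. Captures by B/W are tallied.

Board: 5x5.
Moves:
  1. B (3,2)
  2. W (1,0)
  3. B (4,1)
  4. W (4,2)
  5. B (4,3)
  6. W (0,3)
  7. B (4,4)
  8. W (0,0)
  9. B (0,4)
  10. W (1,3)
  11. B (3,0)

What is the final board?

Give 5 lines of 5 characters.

Answer: W..WB
W..W.
.....
B.B..
.B.BB

Derivation:
Move 1: B@(3,2) -> caps B=0 W=0
Move 2: W@(1,0) -> caps B=0 W=0
Move 3: B@(4,1) -> caps B=0 W=0
Move 4: W@(4,2) -> caps B=0 W=0
Move 5: B@(4,3) -> caps B=1 W=0
Move 6: W@(0,3) -> caps B=1 W=0
Move 7: B@(4,4) -> caps B=1 W=0
Move 8: W@(0,0) -> caps B=1 W=0
Move 9: B@(0,4) -> caps B=1 W=0
Move 10: W@(1,3) -> caps B=1 W=0
Move 11: B@(3,0) -> caps B=1 W=0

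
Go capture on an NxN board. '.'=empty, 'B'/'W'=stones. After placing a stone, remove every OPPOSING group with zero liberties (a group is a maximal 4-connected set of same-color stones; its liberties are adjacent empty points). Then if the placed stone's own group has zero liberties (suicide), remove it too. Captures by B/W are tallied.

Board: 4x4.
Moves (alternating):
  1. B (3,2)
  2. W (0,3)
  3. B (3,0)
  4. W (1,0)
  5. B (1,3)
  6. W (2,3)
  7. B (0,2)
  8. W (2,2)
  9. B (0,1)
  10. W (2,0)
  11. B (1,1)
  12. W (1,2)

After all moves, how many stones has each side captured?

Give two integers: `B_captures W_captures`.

Answer: 1 0

Derivation:
Move 1: B@(3,2) -> caps B=0 W=0
Move 2: W@(0,3) -> caps B=0 W=0
Move 3: B@(3,0) -> caps B=0 W=0
Move 4: W@(1,0) -> caps B=0 W=0
Move 5: B@(1,3) -> caps B=0 W=0
Move 6: W@(2,3) -> caps B=0 W=0
Move 7: B@(0,2) -> caps B=1 W=0
Move 8: W@(2,2) -> caps B=1 W=0
Move 9: B@(0,1) -> caps B=1 W=0
Move 10: W@(2,0) -> caps B=1 W=0
Move 11: B@(1,1) -> caps B=1 W=0
Move 12: W@(1,2) -> caps B=1 W=0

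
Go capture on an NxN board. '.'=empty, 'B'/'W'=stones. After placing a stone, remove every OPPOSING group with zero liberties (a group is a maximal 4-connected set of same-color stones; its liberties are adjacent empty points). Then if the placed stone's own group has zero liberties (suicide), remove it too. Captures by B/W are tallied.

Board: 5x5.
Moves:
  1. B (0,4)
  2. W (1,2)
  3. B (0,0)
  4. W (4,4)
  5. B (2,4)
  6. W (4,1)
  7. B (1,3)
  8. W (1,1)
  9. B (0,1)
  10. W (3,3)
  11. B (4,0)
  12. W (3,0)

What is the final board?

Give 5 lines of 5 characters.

Answer: BB..B
.WWB.
....B
W..W.
.W..W

Derivation:
Move 1: B@(0,4) -> caps B=0 W=0
Move 2: W@(1,2) -> caps B=0 W=0
Move 3: B@(0,0) -> caps B=0 W=0
Move 4: W@(4,4) -> caps B=0 W=0
Move 5: B@(2,4) -> caps B=0 W=0
Move 6: W@(4,1) -> caps B=0 W=0
Move 7: B@(1,3) -> caps B=0 W=0
Move 8: W@(1,1) -> caps B=0 W=0
Move 9: B@(0,1) -> caps B=0 W=0
Move 10: W@(3,3) -> caps B=0 W=0
Move 11: B@(4,0) -> caps B=0 W=0
Move 12: W@(3,0) -> caps B=0 W=1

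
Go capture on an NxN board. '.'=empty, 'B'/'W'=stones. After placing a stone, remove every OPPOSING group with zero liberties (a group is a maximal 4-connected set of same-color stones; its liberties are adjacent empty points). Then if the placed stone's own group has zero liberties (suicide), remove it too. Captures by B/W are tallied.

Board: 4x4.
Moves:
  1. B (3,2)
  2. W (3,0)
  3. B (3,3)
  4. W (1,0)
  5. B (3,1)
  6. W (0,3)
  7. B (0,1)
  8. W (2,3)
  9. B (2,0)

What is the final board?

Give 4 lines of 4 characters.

Move 1: B@(3,2) -> caps B=0 W=0
Move 2: W@(3,0) -> caps B=0 W=0
Move 3: B@(3,3) -> caps B=0 W=0
Move 4: W@(1,0) -> caps B=0 W=0
Move 5: B@(3,1) -> caps B=0 W=0
Move 6: W@(0,3) -> caps B=0 W=0
Move 7: B@(0,1) -> caps B=0 W=0
Move 8: W@(2,3) -> caps B=0 W=0
Move 9: B@(2,0) -> caps B=1 W=0

Answer: .B.W
W...
B..W
.BBB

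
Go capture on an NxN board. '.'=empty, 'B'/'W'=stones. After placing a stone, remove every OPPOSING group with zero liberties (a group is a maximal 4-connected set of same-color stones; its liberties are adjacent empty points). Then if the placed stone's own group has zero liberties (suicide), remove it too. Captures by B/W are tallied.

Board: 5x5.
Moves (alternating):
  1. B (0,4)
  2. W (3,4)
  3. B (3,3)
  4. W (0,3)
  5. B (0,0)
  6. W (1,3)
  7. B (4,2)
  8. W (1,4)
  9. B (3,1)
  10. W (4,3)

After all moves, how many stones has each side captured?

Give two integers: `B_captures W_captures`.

Answer: 0 1

Derivation:
Move 1: B@(0,4) -> caps B=0 W=0
Move 2: W@(3,4) -> caps B=0 W=0
Move 3: B@(3,3) -> caps B=0 W=0
Move 4: W@(0,3) -> caps B=0 W=0
Move 5: B@(0,0) -> caps B=0 W=0
Move 6: W@(1,3) -> caps B=0 W=0
Move 7: B@(4,2) -> caps B=0 W=0
Move 8: W@(1,4) -> caps B=0 W=1
Move 9: B@(3,1) -> caps B=0 W=1
Move 10: W@(4,3) -> caps B=0 W=1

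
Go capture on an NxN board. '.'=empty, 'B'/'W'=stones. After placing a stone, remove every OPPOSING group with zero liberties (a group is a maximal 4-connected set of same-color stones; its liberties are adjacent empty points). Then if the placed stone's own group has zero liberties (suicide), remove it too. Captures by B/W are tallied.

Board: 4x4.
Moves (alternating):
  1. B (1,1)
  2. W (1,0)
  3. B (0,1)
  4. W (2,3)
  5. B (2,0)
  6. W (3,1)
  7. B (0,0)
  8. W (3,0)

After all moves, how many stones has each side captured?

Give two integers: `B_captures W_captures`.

Answer: 1 0

Derivation:
Move 1: B@(1,1) -> caps B=0 W=0
Move 2: W@(1,0) -> caps B=0 W=0
Move 3: B@(0,1) -> caps B=0 W=0
Move 4: W@(2,3) -> caps B=0 W=0
Move 5: B@(2,0) -> caps B=0 W=0
Move 6: W@(3,1) -> caps B=0 W=0
Move 7: B@(0,0) -> caps B=1 W=0
Move 8: W@(3,0) -> caps B=1 W=0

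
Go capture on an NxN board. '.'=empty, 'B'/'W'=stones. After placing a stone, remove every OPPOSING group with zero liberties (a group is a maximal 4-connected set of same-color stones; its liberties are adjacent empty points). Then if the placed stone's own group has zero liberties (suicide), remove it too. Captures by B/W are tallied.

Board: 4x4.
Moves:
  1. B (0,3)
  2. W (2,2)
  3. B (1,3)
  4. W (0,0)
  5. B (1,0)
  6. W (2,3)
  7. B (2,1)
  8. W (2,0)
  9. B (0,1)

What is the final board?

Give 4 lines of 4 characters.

Move 1: B@(0,3) -> caps B=0 W=0
Move 2: W@(2,2) -> caps B=0 W=0
Move 3: B@(1,3) -> caps B=0 W=0
Move 4: W@(0,0) -> caps B=0 W=0
Move 5: B@(1,0) -> caps B=0 W=0
Move 6: W@(2,3) -> caps B=0 W=0
Move 7: B@(2,1) -> caps B=0 W=0
Move 8: W@(2,0) -> caps B=0 W=0
Move 9: B@(0,1) -> caps B=1 W=0

Answer: .B.B
B..B
WBWW
....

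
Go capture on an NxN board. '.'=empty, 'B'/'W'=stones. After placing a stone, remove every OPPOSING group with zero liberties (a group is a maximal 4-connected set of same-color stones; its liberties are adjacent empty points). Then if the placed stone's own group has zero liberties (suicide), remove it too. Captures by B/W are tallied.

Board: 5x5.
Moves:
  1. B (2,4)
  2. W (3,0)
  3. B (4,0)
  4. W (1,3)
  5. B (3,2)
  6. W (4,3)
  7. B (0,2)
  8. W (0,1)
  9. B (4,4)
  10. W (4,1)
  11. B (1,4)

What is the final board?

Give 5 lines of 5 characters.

Move 1: B@(2,4) -> caps B=0 W=0
Move 2: W@(3,0) -> caps B=0 W=0
Move 3: B@(4,0) -> caps B=0 W=0
Move 4: W@(1,3) -> caps B=0 W=0
Move 5: B@(3,2) -> caps B=0 W=0
Move 6: W@(4,3) -> caps B=0 W=0
Move 7: B@(0,2) -> caps B=0 W=0
Move 8: W@(0,1) -> caps B=0 W=0
Move 9: B@(4,4) -> caps B=0 W=0
Move 10: W@(4,1) -> caps B=0 W=1
Move 11: B@(1,4) -> caps B=0 W=1

Answer: .WB..
...WB
....B
W.B..
.W.WB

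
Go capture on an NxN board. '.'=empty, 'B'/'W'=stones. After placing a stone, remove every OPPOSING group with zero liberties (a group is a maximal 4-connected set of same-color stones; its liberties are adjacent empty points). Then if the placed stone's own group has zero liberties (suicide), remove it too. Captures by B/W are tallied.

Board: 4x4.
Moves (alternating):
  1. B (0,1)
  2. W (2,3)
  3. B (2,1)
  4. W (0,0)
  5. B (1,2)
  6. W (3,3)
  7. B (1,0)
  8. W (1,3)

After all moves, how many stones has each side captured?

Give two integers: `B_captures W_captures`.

Answer: 1 0

Derivation:
Move 1: B@(0,1) -> caps B=0 W=0
Move 2: W@(2,3) -> caps B=0 W=0
Move 3: B@(2,1) -> caps B=0 W=0
Move 4: W@(0,0) -> caps B=0 W=0
Move 5: B@(1,2) -> caps B=0 W=0
Move 6: W@(3,3) -> caps B=0 W=0
Move 7: B@(1,0) -> caps B=1 W=0
Move 8: W@(1,3) -> caps B=1 W=0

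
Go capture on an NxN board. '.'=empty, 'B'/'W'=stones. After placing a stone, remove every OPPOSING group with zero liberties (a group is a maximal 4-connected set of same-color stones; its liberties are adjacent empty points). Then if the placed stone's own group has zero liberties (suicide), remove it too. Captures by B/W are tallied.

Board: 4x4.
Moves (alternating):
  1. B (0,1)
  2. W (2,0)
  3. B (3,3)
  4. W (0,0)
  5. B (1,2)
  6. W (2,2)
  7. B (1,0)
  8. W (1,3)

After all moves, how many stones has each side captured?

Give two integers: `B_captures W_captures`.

Answer: 1 0

Derivation:
Move 1: B@(0,1) -> caps B=0 W=0
Move 2: W@(2,0) -> caps B=0 W=0
Move 3: B@(3,3) -> caps B=0 W=0
Move 4: W@(0,0) -> caps B=0 W=0
Move 5: B@(1,2) -> caps B=0 W=0
Move 6: W@(2,2) -> caps B=0 W=0
Move 7: B@(1,0) -> caps B=1 W=0
Move 8: W@(1,3) -> caps B=1 W=0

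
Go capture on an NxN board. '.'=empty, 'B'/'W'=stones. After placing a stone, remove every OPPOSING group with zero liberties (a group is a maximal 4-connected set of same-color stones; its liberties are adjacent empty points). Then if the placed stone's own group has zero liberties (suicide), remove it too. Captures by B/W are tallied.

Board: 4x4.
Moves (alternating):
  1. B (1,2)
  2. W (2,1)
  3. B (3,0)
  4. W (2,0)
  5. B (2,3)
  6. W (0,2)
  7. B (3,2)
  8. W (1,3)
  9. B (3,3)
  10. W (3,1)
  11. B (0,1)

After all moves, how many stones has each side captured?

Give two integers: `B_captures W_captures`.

Move 1: B@(1,2) -> caps B=0 W=0
Move 2: W@(2,1) -> caps B=0 W=0
Move 3: B@(3,0) -> caps B=0 W=0
Move 4: W@(2,0) -> caps B=0 W=0
Move 5: B@(2,3) -> caps B=0 W=0
Move 6: W@(0,2) -> caps B=0 W=0
Move 7: B@(3,2) -> caps B=0 W=0
Move 8: W@(1,3) -> caps B=0 W=0
Move 9: B@(3,3) -> caps B=0 W=0
Move 10: W@(3,1) -> caps B=0 W=1
Move 11: B@(0,1) -> caps B=0 W=1

Answer: 0 1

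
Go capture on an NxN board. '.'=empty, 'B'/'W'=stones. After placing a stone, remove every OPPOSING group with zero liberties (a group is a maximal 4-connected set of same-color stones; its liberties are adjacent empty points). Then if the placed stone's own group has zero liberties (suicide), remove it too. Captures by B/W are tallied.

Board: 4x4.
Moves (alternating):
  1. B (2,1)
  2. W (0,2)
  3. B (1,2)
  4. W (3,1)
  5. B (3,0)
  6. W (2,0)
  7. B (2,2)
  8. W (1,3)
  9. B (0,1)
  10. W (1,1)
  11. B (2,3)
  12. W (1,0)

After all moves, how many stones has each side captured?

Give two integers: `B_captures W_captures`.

Move 1: B@(2,1) -> caps B=0 W=0
Move 2: W@(0,2) -> caps B=0 W=0
Move 3: B@(1,2) -> caps B=0 W=0
Move 4: W@(3,1) -> caps B=0 W=0
Move 5: B@(3,0) -> caps B=0 W=0
Move 6: W@(2,0) -> caps B=0 W=1
Move 7: B@(2,2) -> caps B=0 W=1
Move 8: W@(1,3) -> caps B=0 W=1
Move 9: B@(0,1) -> caps B=0 W=1
Move 10: W@(1,1) -> caps B=0 W=1
Move 11: B@(2,3) -> caps B=0 W=1
Move 12: W@(1,0) -> caps B=0 W=1

Answer: 0 1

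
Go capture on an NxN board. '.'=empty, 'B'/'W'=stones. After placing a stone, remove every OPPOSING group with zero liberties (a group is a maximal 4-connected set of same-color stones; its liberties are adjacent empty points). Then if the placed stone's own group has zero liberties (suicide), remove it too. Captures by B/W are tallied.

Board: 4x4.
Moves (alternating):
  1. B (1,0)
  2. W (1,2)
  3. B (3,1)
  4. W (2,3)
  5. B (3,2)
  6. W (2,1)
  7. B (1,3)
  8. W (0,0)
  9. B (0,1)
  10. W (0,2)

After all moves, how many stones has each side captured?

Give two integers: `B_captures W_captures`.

Move 1: B@(1,0) -> caps B=0 W=0
Move 2: W@(1,2) -> caps B=0 W=0
Move 3: B@(3,1) -> caps B=0 W=0
Move 4: W@(2,3) -> caps B=0 W=0
Move 5: B@(3,2) -> caps B=0 W=0
Move 6: W@(2,1) -> caps B=0 W=0
Move 7: B@(1,3) -> caps B=0 W=0
Move 8: W@(0,0) -> caps B=0 W=0
Move 9: B@(0,1) -> caps B=1 W=0
Move 10: W@(0,2) -> caps B=1 W=0

Answer: 1 0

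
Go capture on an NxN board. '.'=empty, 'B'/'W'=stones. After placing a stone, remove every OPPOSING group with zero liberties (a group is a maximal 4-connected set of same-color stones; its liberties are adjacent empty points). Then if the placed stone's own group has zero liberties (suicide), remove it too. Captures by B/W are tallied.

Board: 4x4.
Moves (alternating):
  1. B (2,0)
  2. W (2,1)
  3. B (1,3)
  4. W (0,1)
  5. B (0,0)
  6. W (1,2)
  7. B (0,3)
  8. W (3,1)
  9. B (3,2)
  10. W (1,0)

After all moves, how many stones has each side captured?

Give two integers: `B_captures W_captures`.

Move 1: B@(2,0) -> caps B=0 W=0
Move 2: W@(2,1) -> caps B=0 W=0
Move 3: B@(1,3) -> caps B=0 W=0
Move 4: W@(0,1) -> caps B=0 W=0
Move 5: B@(0,0) -> caps B=0 W=0
Move 6: W@(1,2) -> caps B=0 W=0
Move 7: B@(0,3) -> caps B=0 W=0
Move 8: W@(3,1) -> caps B=0 W=0
Move 9: B@(3,2) -> caps B=0 W=0
Move 10: W@(1,0) -> caps B=0 W=1

Answer: 0 1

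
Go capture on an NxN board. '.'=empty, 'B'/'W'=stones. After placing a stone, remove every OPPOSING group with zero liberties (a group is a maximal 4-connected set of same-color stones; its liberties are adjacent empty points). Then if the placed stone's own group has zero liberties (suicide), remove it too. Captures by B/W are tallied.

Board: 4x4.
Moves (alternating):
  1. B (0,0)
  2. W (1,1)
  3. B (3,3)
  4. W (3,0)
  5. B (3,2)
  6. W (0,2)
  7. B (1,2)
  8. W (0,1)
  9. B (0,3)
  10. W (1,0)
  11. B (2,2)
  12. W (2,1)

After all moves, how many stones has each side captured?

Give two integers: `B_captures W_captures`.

Answer: 0 1

Derivation:
Move 1: B@(0,0) -> caps B=0 W=0
Move 2: W@(1,1) -> caps B=0 W=0
Move 3: B@(3,3) -> caps B=0 W=0
Move 4: W@(3,0) -> caps B=0 W=0
Move 5: B@(3,2) -> caps B=0 W=0
Move 6: W@(0,2) -> caps B=0 W=0
Move 7: B@(1,2) -> caps B=0 W=0
Move 8: W@(0,1) -> caps B=0 W=0
Move 9: B@(0,3) -> caps B=0 W=0
Move 10: W@(1,0) -> caps B=0 W=1
Move 11: B@(2,2) -> caps B=0 W=1
Move 12: W@(2,1) -> caps B=0 W=1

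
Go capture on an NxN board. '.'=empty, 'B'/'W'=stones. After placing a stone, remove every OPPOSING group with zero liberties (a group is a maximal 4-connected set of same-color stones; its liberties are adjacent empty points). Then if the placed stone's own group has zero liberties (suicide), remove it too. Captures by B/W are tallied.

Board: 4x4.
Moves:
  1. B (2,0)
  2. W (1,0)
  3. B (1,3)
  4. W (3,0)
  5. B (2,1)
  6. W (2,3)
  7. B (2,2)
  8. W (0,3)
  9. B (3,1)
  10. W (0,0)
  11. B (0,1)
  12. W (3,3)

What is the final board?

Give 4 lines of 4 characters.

Answer: WB.W
W..B
BBBW
.B.W

Derivation:
Move 1: B@(2,0) -> caps B=0 W=0
Move 2: W@(1,0) -> caps B=0 W=0
Move 3: B@(1,3) -> caps B=0 W=0
Move 4: W@(3,0) -> caps B=0 W=0
Move 5: B@(2,1) -> caps B=0 W=0
Move 6: W@(2,3) -> caps B=0 W=0
Move 7: B@(2,2) -> caps B=0 W=0
Move 8: W@(0,3) -> caps B=0 W=0
Move 9: B@(3,1) -> caps B=1 W=0
Move 10: W@(0,0) -> caps B=1 W=0
Move 11: B@(0,1) -> caps B=1 W=0
Move 12: W@(3,3) -> caps B=1 W=0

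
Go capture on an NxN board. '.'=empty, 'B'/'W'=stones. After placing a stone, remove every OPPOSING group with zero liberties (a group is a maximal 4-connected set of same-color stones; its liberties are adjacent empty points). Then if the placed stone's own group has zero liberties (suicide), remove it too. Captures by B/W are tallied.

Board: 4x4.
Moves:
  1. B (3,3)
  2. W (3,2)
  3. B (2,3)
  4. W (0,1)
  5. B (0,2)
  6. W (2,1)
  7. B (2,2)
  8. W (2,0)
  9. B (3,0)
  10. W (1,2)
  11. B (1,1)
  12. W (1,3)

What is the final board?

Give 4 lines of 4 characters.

Move 1: B@(3,3) -> caps B=0 W=0
Move 2: W@(3,2) -> caps B=0 W=0
Move 3: B@(2,3) -> caps B=0 W=0
Move 4: W@(0,1) -> caps B=0 W=0
Move 5: B@(0,2) -> caps B=0 W=0
Move 6: W@(2,1) -> caps B=0 W=0
Move 7: B@(2,2) -> caps B=0 W=0
Move 8: W@(2,0) -> caps B=0 W=0
Move 9: B@(3,0) -> caps B=0 W=0
Move 10: W@(1,2) -> caps B=0 W=0
Move 11: B@(1,1) -> caps B=0 W=0
Move 12: W@(1,3) -> caps B=0 W=3

Answer: .WB.
.BWW
WW..
B.W.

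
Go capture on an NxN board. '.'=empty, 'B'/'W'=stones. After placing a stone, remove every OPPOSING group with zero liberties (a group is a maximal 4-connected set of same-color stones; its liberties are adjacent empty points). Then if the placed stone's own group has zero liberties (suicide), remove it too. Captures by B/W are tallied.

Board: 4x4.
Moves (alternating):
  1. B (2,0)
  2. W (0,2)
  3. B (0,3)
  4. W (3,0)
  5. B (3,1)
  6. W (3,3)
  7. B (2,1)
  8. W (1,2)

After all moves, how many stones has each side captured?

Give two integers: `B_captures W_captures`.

Answer: 1 0

Derivation:
Move 1: B@(2,0) -> caps B=0 W=0
Move 2: W@(0,2) -> caps B=0 W=0
Move 3: B@(0,3) -> caps B=0 W=0
Move 4: W@(3,0) -> caps B=0 W=0
Move 5: B@(3,1) -> caps B=1 W=0
Move 6: W@(3,3) -> caps B=1 W=0
Move 7: B@(2,1) -> caps B=1 W=0
Move 8: W@(1,2) -> caps B=1 W=0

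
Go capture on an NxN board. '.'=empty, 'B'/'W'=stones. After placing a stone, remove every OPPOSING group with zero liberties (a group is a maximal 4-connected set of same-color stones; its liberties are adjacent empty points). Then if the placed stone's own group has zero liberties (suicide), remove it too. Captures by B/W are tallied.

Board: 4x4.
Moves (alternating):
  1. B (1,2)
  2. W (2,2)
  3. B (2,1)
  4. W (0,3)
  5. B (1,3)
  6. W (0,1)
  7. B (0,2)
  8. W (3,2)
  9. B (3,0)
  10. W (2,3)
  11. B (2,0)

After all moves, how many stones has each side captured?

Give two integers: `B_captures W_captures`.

Move 1: B@(1,2) -> caps B=0 W=0
Move 2: W@(2,2) -> caps B=0 W=0
Move 3: B@(2,1) -> caps B=0 W=0
Move 4: W@(0,3) -> caps B=0 W=0
Move 5: B@(1,3) -> caps B=0 W=0
Move 6: W@(0,1) -> caps B=0 W=0
Move 7: B@(0,2) -> caps B=1 W=0
Move 8: W@(3,2) -> caps B=1 W=0
Move 9: B@(3,0) -> caps B=1 W=0
Move 10: W@(2,3) -> caps B=1 W=0
Move 11: B@(2,0) -> caps B=1 W=0

Answer: 1 0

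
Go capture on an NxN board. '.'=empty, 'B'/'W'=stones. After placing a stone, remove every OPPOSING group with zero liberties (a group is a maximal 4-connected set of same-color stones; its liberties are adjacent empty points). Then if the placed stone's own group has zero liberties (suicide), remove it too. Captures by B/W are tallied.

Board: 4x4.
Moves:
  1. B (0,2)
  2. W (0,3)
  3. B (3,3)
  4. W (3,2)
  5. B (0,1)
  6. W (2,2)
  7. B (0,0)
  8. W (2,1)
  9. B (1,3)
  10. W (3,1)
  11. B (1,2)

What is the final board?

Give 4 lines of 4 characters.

Move 1: B@(0,2) -> caps B=0 W=0
Move 2: W@(0,3) -> caps B=0 W=0
Move 3: B@(3,3) -> caps B=0 W=0
Move 4: W@(3,2) -> caps B=0 W=0
Move 5: B@(0,1) -> caps B=0 W=0
Move 6: W@(2,2) -> caps B=0 W=0
Move 7: B@(0,0) -> caps B=0 W=0
Move 8: W@(2,1) -> caps B=0 W=0
Move 9: B@(1,3) -> caps B=1 W=0
Move 10: W@(3,1) -> caps B=1 W=0
Move 11: B@(1,2) -> caps B=1 W=0

Answer: BBB.
..BB
.WW.
.WWB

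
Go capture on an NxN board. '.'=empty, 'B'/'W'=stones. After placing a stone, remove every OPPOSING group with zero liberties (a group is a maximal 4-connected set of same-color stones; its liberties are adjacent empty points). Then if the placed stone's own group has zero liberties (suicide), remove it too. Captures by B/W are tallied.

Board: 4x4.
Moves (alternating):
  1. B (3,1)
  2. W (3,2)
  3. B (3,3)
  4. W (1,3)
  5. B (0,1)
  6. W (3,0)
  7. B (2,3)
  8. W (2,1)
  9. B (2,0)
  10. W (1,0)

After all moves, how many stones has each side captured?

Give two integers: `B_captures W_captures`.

Answer: 0 2

Derivation:
Move 1: B@(3,1) -> caps B=0 W=0
Move 2: W@(3,2) -> caps B=0 W=0
Move 3: B@(3,3) -> caps B=0 W=0
Move 4: W@(1,3) -> caps B=0 W=0
Move 5: B@(0,1) -> caps B=0 W=0
Move 6: W@(3,0) -> caps B=0 W=0
Move 7: B@(2,3) -> caps B=0 W=0
Move 8: W@(2,1) -> caps B=0 W=1
Move 9: B@(2,0) -> caps B=0 W=1
Move 10: W@(1,0) -> caps B=0 W=2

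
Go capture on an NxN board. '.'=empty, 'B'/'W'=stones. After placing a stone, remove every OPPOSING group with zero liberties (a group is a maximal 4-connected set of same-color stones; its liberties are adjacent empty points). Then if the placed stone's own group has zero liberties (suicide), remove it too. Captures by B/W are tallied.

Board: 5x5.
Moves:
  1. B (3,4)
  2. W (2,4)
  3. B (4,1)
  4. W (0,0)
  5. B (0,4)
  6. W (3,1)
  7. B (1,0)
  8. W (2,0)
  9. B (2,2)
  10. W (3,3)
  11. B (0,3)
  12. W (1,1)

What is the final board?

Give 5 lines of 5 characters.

Move 1: B@(3,4) -> caps B=0 W=0
Move 2: W@(2,4) -> caps B=0 W=0
Move 3: B@(4,1) -> caps B=0 W=0
Move 4: W@(0,0) -> caps B=0 W=0
Move 5: B@(0,4) -> caps B=0 W=0
Move 6: W@(3,1) -> caps B=0 W=0
Move 7: B@(1,0) -> caps B=0 W=0
Move 8: W@(2,0) -> caps B=0 W=0
Move 9: B@(2,2) -> caps B=0 W=0
Move 10: W@(3,3) -> caps B=0 W=0
Move 11: B@(0,3) -> caps B=0 W=0
Move 12: W@(1,1) -> caps B=0 W=1

Answer: W..BB
.W...
W.B.W
.W.WB
.B...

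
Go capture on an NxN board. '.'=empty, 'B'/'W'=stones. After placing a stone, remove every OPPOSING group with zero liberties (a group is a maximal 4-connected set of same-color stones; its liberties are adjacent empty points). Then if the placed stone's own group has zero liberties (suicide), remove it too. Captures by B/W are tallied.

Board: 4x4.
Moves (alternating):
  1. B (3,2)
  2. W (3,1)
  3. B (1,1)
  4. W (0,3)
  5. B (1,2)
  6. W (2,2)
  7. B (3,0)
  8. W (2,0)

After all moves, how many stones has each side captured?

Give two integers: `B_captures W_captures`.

Answer: 0 1

Derivation:
Move 1: B@(3,2) -> caps B=0 W=0
Move 2: W@(3,1) -> caps B=0 W=0
Move 3: B@(1,1) -> caps B=0 W=0
Move 4: W@(0,3) -> caps B=0 W=0
Move 5: B@(1,2) -> caps B=0 W=0
Move 6: W@(2,2) -> caps B=0 W=0
Move 7: B@(3,0) -> caps B=0 W=0
Move 8: W@(2,0) -> caps B=0 W=1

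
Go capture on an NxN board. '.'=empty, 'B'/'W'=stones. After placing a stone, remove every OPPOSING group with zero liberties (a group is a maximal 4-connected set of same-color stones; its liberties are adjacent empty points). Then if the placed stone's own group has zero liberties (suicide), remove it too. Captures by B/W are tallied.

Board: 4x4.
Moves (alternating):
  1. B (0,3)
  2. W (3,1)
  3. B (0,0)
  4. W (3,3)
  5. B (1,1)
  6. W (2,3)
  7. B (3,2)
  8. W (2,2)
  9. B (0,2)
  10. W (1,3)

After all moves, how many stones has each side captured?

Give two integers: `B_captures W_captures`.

Answer: 0 1

Derivation:
Move 1: B@(0,3) -> caps B=0 W=0
Move 2: W@(3,1) -> caps B=0 W=0
Move 3: B@(0,0) -> caps B=0 W=0
Move 4: W@(3,3) -> caps B=0 W=0
Move 5: B@(1,1) -> caps B=0 W=0
Move 6: W@(2,3) -> caps B=0 W=0
Move 7: B@(3,2) -> caps B=0 W=0
Move 8: W@(2,2) -> caps B=0 W=1
Move 9: B@(0,2) -> caps B=0 W=1
Move 10: W@(1,3) -> caps B=0 W=1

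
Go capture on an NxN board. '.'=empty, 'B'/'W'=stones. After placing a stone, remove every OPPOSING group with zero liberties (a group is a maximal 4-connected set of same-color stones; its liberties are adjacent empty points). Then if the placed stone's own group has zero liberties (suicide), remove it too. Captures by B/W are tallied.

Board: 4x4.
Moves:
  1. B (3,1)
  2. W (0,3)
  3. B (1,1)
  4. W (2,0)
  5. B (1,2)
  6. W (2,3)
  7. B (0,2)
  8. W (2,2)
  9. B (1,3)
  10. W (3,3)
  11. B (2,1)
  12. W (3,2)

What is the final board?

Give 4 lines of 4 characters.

Move 1: B@(3,1) -> caps B=0 W=0
Move 2: W@(0,3) -> caps B=0 W=0
Move 3: B@(1,1) -> caps B=0 W=0
Move 4: W@(2,0) -> caps B=0 W=0
Move 5: B@(1,2) -> caps B=0 W=0
Move 6: W@(2,3) -> caps B=0 W=0
Move 7: B@(0,2) -> caps B=0 W=0
Move 8: W@(2,2) -> caps B=0 W=0
Move 9: B@(1,3) -> caps B=1 W=0
Move 10: W@(3,3) -> caps B=1 W=0
Move 11: B@(2,1) -> caps B=1 W=0
Move 12: W@(3,2) -> caps B=1 W=0

Answer: ..B.
.BBB
WB..
.B..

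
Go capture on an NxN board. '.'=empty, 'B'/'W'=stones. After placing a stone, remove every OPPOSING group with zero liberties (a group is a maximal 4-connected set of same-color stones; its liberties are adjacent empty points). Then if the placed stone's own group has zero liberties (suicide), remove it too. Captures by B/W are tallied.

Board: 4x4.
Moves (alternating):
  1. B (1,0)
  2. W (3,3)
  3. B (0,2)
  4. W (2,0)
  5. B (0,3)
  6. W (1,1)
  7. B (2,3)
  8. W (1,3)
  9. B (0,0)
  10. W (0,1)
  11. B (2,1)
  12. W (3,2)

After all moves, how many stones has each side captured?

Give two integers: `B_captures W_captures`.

Move 1: B@(1,0) -> caps B=0 W=0
Move 2: W@(3,3) -> caps B=0 W=0
Move 3: B@(0,2) -> caps B=0 W=0
Move 4: W@(2,0) -> caps B=0 W=0
Move 5: B@(0,3) -> caps B=0 W=0
Move 6: W@(1,1) -> caps B=0 W=0
Move 7: B@(2,3) -> caps B=0 W=0
Move 8: W@(1,3) -> caps B=0 W=0
Move 9: B@(0,0) -> caps B=0 W=0
Move 10: W@(0,1) -> caps B=0 W=2
Move 11: B@(2,1) -> caps B=0 W=2
Move 12: W@(3,2) -> caps B=0 W=2

Answer: 0 2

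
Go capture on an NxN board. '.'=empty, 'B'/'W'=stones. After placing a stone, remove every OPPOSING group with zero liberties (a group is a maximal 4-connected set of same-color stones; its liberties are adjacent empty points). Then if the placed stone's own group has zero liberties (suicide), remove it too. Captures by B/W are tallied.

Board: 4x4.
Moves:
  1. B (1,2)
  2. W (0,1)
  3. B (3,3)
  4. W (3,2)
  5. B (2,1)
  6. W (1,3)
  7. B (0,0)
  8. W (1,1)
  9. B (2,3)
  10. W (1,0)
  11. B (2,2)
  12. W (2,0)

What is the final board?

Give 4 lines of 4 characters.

Move 1: B@(1,2) -> caps B=0 W=0
Move 2: W@(0,1) -> caps B=0 W=0
Move 3: B@(3,3) -> caps B=0 W=0
Move 4: W@(3,2) -> caps B=0 W=0
Move 5: B@(2,1) -> caps B=0 W=0
Move 6: W@(1,3) -> caps B=0 W=0
Move 7: B@(0,0) -> caps B=0 W=0
Move 8: W@(1,1) -> caps B=0 W=0
Move 9: B@(2,3) -> caps B=0 W=0
Move 10: W@(1,0) -> caps B=0 W=1
Move 11: B@(2,2) -> caps B=0 W=1
Move 12: W@(2,0) -> caps B=0 W=1

Answer: .W..
WWBW
WBBB
..WB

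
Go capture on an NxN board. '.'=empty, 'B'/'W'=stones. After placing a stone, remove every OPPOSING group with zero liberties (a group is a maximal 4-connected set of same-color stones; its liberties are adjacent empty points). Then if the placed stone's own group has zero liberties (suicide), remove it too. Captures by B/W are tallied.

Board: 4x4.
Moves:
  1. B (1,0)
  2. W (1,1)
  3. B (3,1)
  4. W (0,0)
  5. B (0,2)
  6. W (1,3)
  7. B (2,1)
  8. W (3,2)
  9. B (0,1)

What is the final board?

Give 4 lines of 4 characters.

Answer: .BB.
BW.W
.B..
.BW.

Derivation:
Move 1: B@(1,0) -> caps B=0 W=0
Move 2: W@(1,1) -> caps B=0 W=0
Move 3: B@(3,1) -> caps B=0 W=0
Move 4: W@(0,0) -> caps B=0 W=0
Move 5: B@(0,2) -> caps B=0 W=0
Move 6: W@(1,3) -> caps B=0 W=0
Move 7: B@(2,1) -> caps B=0 W=0
Move 8: W@(3,2) -> caps B=0 W=0
Move 9: B@(0,1) -> caps B=1 W=0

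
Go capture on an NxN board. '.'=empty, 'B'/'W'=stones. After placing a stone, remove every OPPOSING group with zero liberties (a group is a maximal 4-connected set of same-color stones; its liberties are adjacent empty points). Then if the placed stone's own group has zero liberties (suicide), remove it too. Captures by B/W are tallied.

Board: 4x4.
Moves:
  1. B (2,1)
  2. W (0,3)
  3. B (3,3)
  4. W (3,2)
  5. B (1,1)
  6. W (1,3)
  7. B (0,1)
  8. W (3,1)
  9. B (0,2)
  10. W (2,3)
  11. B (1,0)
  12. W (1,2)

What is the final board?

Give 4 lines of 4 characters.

Answer: .BBW
BBWW
.B.W
.WW.

Derivation:
Move 1: B@(2,1) -> caps B=0 W=0
Move 2: W@(0,3) -> caps B=0 W=0
Move 3: B@(3,3) -> caps B=0 W=0
Move 4: W@(3,2) -> caps B=0 W=0
Move 5: B@(1,1) -> caps B=0 W=0
Move 6: W@(1,3) -> caps B=0 W=0
Move 7: B@(0,1) -> caps B=0 W=0
Move 8: W@(3,1) -> caps B=0 W=0
Move 9: B@(0,2) -> caps B=0 W=0
Move 10: W@(2,3) -> caps B=0 W=1
Move 11: B@(1,0) -> caps B=0 W=1
Move 12: W@(1,2) -> caps B=0 W=1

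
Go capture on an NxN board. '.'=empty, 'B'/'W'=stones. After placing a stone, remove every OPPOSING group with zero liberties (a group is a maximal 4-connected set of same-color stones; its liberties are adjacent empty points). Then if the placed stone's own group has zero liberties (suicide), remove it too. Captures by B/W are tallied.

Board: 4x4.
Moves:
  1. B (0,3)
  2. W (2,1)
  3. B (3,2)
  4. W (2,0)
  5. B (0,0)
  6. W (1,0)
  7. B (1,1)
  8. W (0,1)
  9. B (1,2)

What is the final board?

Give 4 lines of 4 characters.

Answer: .W.B
WBB.
WW..
..B.

Derivation:
Move 1: B@(0,3) -> caps B=0 W=0
Move 2: W@(2,1) -> caps B=0 W=0
Move 3: B@(3,2) -> caps B=0 W=0
Move 4: W@(2,0) -> caps B=0 W=0
Move 5: B@(0,0) -> caps B=0 W=0
Move 6: W@(1,0) -> caps B=0 W=0
Move 7: B@(1,1) -> caps B=0 W=0
Move 8: W@(0,1) -> caps B=0 W=1
Move 9: B@(1,2) -> caps B=0 W=1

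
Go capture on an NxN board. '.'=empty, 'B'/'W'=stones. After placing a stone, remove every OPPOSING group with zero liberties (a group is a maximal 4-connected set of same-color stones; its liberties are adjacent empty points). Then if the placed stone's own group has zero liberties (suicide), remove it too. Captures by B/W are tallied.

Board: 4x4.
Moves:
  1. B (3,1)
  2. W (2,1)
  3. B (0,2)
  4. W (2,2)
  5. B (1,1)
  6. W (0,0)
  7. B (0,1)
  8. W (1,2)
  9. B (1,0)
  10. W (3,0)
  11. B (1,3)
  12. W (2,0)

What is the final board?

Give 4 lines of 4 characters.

Answer: .BB.
BBWB
WWW.
WB..

Derivation:
Move 1: B@(3,1) -> caps B=0 W=0
Move 2: W@(2,1) -> caps B=0 W=0
Move 3: B@(0,2) -> caps B=0 W=0
Move 4: W@(2,2) -> caps B=0 W=0
Move 5: B@(1,1) -> caps B=0 W=0
Move 6: W@(0,0) -> caps B=0 W=0
Move 7: B@(0,1) -> caps B=0 W=0
Move 8: W@(1,2) -> caps B=0 W=0
Move 9: B@(1,0) -> caps B=1 W=0
Move 10: W@(3,0) -> caps B=1 W=0
Move 11: B@(1,3) -> caps B=1 W=0
Move 12: W@(2,0) -> caps B=1 W=0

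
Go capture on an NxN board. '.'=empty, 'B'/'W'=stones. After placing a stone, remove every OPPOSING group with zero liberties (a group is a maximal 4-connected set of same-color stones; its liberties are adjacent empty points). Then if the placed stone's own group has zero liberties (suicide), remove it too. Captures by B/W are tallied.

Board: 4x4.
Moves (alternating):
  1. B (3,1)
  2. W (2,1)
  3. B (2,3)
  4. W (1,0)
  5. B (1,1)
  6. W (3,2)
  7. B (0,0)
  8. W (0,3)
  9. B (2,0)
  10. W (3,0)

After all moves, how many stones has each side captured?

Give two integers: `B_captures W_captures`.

Answer: 1 1

Derivation:
Move 1: B@(3,1) -> caps B=0 W=0
Move 2: W@(2,1) -> caps B=0 W=0
Move 3: B@(2,3) -> caps B=0 W=0
Move 4: W@(1,0) -> caps B=0 W=0
Move 5: B@(1,1) -> caps B=0 W=0
Move 6: W@(3,2) -> caps B=0 W=0
Move 7: B@(0,0) -> caps B=0 W=0
Move 8: W@(0,3) -> caps B=0 W=0
Move 9: B@(2,0) -> caps B=1 W=0
Move 10: W@(3,0) -> caps B=1 W=1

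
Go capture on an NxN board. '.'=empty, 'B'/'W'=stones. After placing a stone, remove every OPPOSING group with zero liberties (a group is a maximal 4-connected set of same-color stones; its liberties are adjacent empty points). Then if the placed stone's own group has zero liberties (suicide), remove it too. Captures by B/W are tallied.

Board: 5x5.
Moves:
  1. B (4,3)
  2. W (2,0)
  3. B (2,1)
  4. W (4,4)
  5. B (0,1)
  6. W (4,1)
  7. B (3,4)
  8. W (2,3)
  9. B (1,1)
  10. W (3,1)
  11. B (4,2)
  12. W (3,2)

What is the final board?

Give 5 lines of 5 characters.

Move 1: B@(4,3) -> caps B=0 W=0
Move 2: W@(2,0) -> caps B=0 W=0
Move 3: B@(2,1) -> caps B=0 W=0
Move 4: W@(4,4) -> caps B=0 W=0
Move 5: B@(0,1) -> caps B=0 W=0
Move 6: W@(4,1) -> caps B=0 W=0
Move 7: B@(3,4) -> caps B=1 W=0
Move 8: W@(2,3) -> caps B=1 W=0
Move 9: B@(1,1) -> caps B=1 W=0
Move 10: W@(3,1) -> caps B=1 W=0
Move 11: B@(4,2) -> caps B=1 W=0
Move 12: W@(3,2) -> caps B=1 W=0

Answer: .B...
.B...
WB.W.
.WW.B
.WBB.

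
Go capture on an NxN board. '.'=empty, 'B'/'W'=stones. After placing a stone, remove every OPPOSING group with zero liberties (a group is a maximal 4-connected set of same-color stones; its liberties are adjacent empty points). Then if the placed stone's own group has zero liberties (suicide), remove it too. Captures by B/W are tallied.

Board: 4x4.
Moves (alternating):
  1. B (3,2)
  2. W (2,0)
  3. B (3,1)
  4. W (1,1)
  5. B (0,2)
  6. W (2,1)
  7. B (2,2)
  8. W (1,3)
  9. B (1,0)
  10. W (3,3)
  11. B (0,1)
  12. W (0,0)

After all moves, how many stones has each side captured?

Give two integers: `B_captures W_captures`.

Move 1: B@(3,2) -> caps B=0 W=0
Move 2: W@(2,0) -> caps B=0 W=0
Move 3: B@(3,1) -> caps B=0 W=0
Move 4: W@(1,1) -> caps B=0 W=0
Move 5: B@(0,2) -> caps B=0 W=0
Move 6: W@(2,1) -> caps B=0 W=0
Move 7: B@(2,2) -> caps B=0 W=0
Move 8: W@(1,3) -> caps B=0 W=0
Move 9: B@(1,0) -> caps B=0 W=0
Move 10: W@(3,3) -> caps B=0 W=0
Move 11: B@(0,1) -> caps B=0 W=0
Move 12: W@(0,0) -> caps B=0 W=1

Answer: 0 1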